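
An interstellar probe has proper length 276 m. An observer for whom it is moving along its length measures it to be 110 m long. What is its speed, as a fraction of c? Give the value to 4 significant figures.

β ≈ 0.9171

γ = L₀/L = 276/110 = 2.50909
β = √(1 − 1/γ²) = 0.9171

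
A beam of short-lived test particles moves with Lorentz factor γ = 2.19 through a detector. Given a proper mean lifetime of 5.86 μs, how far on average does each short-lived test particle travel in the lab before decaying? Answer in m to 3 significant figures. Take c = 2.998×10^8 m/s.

d ≈ 3420 m

β = √(1 − 1/γ²) = √(1 − 1/2.19²) = 0.88966
Dilated lifetime: Δt = γτ₀ = 2.19 × 5.86 μs = 12.833 μs
d = vΔt = 0.88966c × 12.833 μs = 2.6672×10^8 m/s × 1.2833×10^-5 s = 3420 m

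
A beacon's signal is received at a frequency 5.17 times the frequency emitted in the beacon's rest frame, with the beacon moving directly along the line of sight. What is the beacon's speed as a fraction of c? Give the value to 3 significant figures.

β ≈ 0.928

f_obs/f_src = √((1+β)/(1−β)) = 5.17  ⇒  (1+β)/(1−β) = 26.729
β = |1 − D²|/(1 + D²) = |1 − 26.729|/(1 + 26.729) = 0.928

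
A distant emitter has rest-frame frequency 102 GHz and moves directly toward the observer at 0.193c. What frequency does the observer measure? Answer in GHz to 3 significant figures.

Relativistic Doppler: f_obs = f_src √((1+β)/(1−β))
= 102 × √(1.1930/0.80700) = 102 × 1.2159 = 124 GHz

f_obs ≈ 124 GHz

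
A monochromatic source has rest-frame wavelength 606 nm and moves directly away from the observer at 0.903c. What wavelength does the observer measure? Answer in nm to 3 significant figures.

Relativistic Doppler: λ_obs = λ_src √((1+β)/(1−β))
= 606 × √(1.9030/0.097000) = 606 × 4.4293 = 2680 nm

λ_obs ≈ 2680 nm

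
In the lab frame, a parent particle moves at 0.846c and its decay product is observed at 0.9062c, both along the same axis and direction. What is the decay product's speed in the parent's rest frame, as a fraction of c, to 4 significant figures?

u' ≈ 0.2580c

Inverse velocity addition: u' = (u − v)/(1 − uv/c²)
= (0.9062 − 0.846)/(1 − 0.9062×0.846) = 0.06020/0.233355 = 0.2580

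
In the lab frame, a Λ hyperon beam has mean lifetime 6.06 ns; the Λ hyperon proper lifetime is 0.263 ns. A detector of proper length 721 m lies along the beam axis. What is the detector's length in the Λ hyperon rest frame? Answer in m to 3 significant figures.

L ≈ 31.3 m

Time dilation ⇒ γ = Δt/τ₀ = 6.06/0.263 = 23.042
Length contraction: L = L₀/γ = 721/23.042 = 31.3 m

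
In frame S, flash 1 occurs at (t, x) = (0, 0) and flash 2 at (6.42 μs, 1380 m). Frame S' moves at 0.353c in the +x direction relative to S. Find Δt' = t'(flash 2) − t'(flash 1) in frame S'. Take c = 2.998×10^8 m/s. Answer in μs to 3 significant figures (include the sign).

γ = 1/√(1 − 0.353²) = 1.0688
Δt' = γ(Δt − vΔx/c²) = 1.0688 × (6.42 μs − 0.353×1380 m / (2.998×10^8 m/s))
= 1.0688 × (4.7951 μs) = 5.13 μs

Δt' ≈ 5.13 μs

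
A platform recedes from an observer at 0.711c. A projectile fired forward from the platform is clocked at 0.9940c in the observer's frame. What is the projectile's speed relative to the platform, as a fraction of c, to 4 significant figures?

Inverse velocity addition: u' = (u − v)/(1 − uv/c²)
= (0.9940 − 0.711)/(1 − 0.9940×0.711) = 0.2830/0.293266 = 0.9650

u' ≈ 0.9650c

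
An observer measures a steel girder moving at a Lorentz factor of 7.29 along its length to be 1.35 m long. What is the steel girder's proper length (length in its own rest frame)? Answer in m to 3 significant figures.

γ = 7.29 (given)
L₀ = γL = 7.29 × 1.35 = 9.84 m

L₀ ≈ 9.84 m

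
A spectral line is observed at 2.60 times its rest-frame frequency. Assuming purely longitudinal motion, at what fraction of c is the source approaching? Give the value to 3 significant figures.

f_obs/f_src = √((1+β)/(1−β)) = 2.60  ⇒  (1+β)/(1−β) = 6.7600
β = |1 − D²|/(1 + D²) = |1 − 6.7600|/(1 + 6.7600) = 0.742

β ≈ 0.742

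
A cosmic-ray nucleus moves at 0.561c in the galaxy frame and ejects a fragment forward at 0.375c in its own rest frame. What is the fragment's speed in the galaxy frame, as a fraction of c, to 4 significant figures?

Compose boost 2: (0.375 + 0.561)/(1 + 0.375×0.561) = 0.9360/1.21037 = 0.7733

u ≈ 0.7733c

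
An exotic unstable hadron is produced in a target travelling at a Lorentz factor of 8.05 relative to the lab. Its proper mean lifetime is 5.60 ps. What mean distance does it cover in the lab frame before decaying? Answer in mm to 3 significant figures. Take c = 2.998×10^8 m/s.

β = √(1 − 1/γ²) = √(1 − 1/8.05²) = 0.99225
Dilated lifetime: Δt = γτ₀ = 8.05 × 5.60 ps = 45.080 ps
d = vΔt = 0.99225c × 45.080 ps = 2.9748×10^8 m/s × 4.5080×10^-11 s = 13.4 mm

d ≈ 13.4 mm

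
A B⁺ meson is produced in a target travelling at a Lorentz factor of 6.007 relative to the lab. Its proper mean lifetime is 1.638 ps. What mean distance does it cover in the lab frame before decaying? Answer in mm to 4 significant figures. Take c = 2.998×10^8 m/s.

d ≈ 2.909 mm

β = √(1 − 1/γ²) = √(1 − 1/6.007²) = 0.986046
Dilated lifetime: Δt = γτ₀ = 6.007 × 1.638 ps = 9.83947 ps
d = vΔt = 0.986046c × 9.83947 ps = 2.95617×10^8 m/s × 9.83947×10^-12 s = 2.909 mm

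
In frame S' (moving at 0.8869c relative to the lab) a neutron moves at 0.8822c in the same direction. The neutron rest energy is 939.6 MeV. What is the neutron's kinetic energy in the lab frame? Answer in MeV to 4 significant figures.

u_lab = (0.8822 + 0.8869)/(1 + 0.8822×0.8869) = 0.9925252
γ = 1/√(1 − 0.9925252²) = 8.19407
K = (γ − 1)m₀c² = (8.19407 − 1) × 939.6 = 7.19407 × 939.6 = 6760 MeV

K ≈ 6760 MeV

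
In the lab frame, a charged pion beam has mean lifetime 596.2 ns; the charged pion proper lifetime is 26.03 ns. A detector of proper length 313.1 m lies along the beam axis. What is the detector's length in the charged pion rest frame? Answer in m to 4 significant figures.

L ≈ 13.67 m

Time dilation ⇒ γ = Δt/τ₀ = 596.2/26.03 = 22.9043
Length contraction: L = L₀/γ = 313.1/22.9043 = 13.67 m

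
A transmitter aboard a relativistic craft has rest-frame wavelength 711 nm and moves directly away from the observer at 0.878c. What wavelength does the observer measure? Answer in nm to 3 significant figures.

Relativistic Doppler: λ_obs = λ_src √((1+β)/(1−β))
= 711 × √(1.8780/0.12200) = 711 × 3.9234 = 2790 nm

λ_obs ≈ 2790 nm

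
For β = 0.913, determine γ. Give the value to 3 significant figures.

γ ≈ 2.45

γ = 1/√(1 − β²) = 1/√(1 − 0.913²) = 1/√(0.16643) = 2.45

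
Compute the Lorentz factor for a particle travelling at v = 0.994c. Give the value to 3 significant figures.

γ = 1/√(1 − β²) = 1/√(1 − 0.994²) = 1/√(0.011964) = 9.14

γ ≈ 9.14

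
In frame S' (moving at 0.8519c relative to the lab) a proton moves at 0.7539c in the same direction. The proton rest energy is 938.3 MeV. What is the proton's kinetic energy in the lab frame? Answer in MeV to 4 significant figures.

u_lab = (0.7539 + 0.8519)/(1 + 0.7539×0.8519) = 0.9778064
γ = 1/√(1 − 0.9778064²) = 4.77303
K = (γ − 1)m₀c² = (4.77303 − 1) × 938.3 = 3.77303 × 938.3 = 3540 MeV

K ≈ 3540 MeV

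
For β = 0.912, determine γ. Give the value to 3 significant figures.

γ ≈ 2.44

γ = 1/√(1 − β²) = 1/√(1 − 0.912²) = 1/√(0.16826) = 2.44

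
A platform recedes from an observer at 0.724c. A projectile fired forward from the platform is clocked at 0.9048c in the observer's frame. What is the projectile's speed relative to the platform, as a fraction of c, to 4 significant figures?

Inverse velocity addition: u' = (u − v)/(1 − uv/c²)
= (0.9048 − 0.724)/(1 − 0.9048×0.724) = 0.1808/0.344925 = 0.5242

u' ≈ 0.5242c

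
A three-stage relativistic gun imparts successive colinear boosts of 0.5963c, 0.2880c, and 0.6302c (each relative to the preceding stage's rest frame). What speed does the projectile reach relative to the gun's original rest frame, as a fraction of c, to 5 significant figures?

Compose boost 2: (0.2880 + 0.5963)/(1 + 0.2880×0.5963) = 0.88430/1.171734 = 0.7546932
Compose boost 3: (0.6302 + 0.7546932)/(1 + 0.6302×0.7546932) = 1.384893/1.475608 = 0.93852

u ≈ 0.93852c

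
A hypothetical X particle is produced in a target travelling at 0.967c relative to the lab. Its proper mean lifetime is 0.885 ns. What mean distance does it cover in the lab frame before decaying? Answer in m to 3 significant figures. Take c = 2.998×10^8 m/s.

γ = 1/√(1 − 0.967²) = 3.9250
Dilated lifetime: Δt = γτ₀ = 3.9250 × 0.885 ns = 3.4736 ns
d = vΔt = 0.967c × 3.4736 ns = 2.8991×10^8 m/s × 3.4736×10^-9 s = 1.01 m

d ≈ 1.01 m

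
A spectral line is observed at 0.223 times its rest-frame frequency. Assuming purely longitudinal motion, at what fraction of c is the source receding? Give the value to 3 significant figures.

β ≈ 0.905

f_obs/f_src = √((1−β)/(1+β)) = 0.223  ⇒  (1−β)/(1+β) = 0.049729
β = |1 − D²|/(1 + D²) = |1 − 0.049729|/(1 + 0.049729) = 0.905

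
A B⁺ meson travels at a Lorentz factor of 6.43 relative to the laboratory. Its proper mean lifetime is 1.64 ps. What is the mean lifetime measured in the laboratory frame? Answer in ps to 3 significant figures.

Δt ≈ 10.5 ps

γ = 6.43 (given)
Time dilation: Δt = γτ₀ = 6.43 × 1.64 ps = 10.5 ps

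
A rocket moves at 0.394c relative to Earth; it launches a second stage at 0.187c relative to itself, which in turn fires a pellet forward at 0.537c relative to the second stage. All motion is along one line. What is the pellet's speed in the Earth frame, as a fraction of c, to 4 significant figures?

u ≈ 0.8354c

Compose boost 2: (0.187 + 0.394)/(1 + 0.187×0.394) = 0.5810/1.07368 = 0.541131
Compose boost 3: (0.537 + 0.541131)/(1 + 0.537×0.541131) = 1.07813/1.29059 = 0.8354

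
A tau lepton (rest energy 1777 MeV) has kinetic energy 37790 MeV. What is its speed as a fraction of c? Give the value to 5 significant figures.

γ = 1 + K/(m₀c²) = 1 + 37790/1777 = 22.26618
β = √(1 − 1/γ²) = 0.99899

β ≈ 0.99899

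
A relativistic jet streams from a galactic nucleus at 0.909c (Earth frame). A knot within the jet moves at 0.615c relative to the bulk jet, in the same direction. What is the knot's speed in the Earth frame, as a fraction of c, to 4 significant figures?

u ≈ 0.9775c

Relativistic velocity addition: u = (u' + v)/(1 + u'v/c²)
= (0.615 + 0.909)/(1 + 0.615×0.909) = 1.524/1.55904 = 0.9775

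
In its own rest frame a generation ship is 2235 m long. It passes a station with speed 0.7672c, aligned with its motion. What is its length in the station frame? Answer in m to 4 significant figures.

L ≈ 1434 m

γ = 1/√(1 − 0.7672²) = 1.55907
Length contraction: L = L₀/γ = 2235/1.55907 = 1434 m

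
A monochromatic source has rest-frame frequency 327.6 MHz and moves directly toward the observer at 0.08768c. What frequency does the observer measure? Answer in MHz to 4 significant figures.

f_obs ≈ 357.7 MHz

Relativistic Doppler: f_obs = f_src √((1+β)/(1−β))
= 327.6 × √(1.08768/0.912320) = 327.6 × 1.09189 = 357.7 MHz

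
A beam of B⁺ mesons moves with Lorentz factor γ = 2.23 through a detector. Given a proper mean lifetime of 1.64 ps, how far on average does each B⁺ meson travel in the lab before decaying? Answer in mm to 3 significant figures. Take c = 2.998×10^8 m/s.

β = √(1 − 1/γ²) = √(1 − 1/2.23²) = 0.89382
Dilated lifetime: Δt = γτ₀ = 2.23 × 1.64 ps = 3.6572 ps
d = vΔt = 0.89382c × 3.6572 ps = 2.6797×10^8 m/s × 3.6572×10^-12 s = 0.980 mm

d ≈ 0.980 mm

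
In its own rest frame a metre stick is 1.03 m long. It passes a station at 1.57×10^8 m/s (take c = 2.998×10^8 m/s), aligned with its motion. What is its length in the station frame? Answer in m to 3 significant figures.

β = v/c = 1.57×10^8 / 2.998×10^8 = 0.52368
γ = 1/√(1 − 0.52368²) = 1.1738
Length contraction: L = L₀/γ = 1.03/1.1738 = 0.877 m

L ≈ 0.877 m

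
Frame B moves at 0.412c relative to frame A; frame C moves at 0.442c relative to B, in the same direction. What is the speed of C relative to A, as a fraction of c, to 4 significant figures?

u ≈ 0.7224c

Compose boost 2: (0.442 + 0.412)/(1 + 0.442×0.412) = 0.8540/1.18210 = 0.7224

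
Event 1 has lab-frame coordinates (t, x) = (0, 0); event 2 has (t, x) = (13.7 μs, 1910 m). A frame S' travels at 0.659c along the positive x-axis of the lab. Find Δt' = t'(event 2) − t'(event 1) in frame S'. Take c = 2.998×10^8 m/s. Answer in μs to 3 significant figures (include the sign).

Δt' ≈ 12.6 μs

γ = 1/√(1 − 0.659²) = 1.3295
Δt' = γ(Δt − vΔx/c²) = 1.3295 × (13.7 μs − 0.659×1910 m / (2.998×10^8 m/s))
= 1.3295 × (9.5016 μs) = 12.6 μs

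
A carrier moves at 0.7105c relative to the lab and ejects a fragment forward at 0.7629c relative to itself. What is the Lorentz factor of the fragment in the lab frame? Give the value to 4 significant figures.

γ ≈ 3.389

u_lab = (0.7629 + 0.7105)/(1 + 0.7629×0.7105) = 1.4734/1.542040 = 0.9554873
γ = 1/√(1 − 0.9554873²) = 3.389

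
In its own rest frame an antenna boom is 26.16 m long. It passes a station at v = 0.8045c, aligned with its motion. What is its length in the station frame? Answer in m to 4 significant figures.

γ = 1/√(1 − 0.8045²) = 1.68364
Length contraction: L = L₀/γ = 26.16/1.68364 = 15.54 m

L ≈ 15.54 m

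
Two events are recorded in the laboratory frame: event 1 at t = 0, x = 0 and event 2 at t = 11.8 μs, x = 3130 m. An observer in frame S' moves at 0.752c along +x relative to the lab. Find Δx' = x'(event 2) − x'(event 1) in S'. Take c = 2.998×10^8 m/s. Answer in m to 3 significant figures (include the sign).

Δx' ≈ 713 m

γ = 1/√(1 − 0.752²) = 1.5171
Δx' = γ(Δx − vΔt) = 1.5171 × (3130 m − 0.752×(2.998×10^8 m/s)×11.8×10^-6 s)
= 1.5171 × (469.69 m) = 713 m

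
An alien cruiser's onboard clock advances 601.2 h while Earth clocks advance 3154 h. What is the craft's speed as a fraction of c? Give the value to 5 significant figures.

γ = Δt/τ₀ = 3154/601.2 = 5.246174
β = √(1 − 1/γ²) = √(1 − 1/5.246174²) = 0.98166

β ≈ 0.98166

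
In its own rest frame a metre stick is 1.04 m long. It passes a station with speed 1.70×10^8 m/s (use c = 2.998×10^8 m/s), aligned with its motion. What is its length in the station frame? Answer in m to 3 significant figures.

β = v/c = 1.70×10^8 / 2.998×10^8 = 0.56704
γ = 1/√(1 − 0.56704²) = 1.2141
Length contraction: L = L₀/γ = 1.04/1.2141 = 0.857 m

L ≈ 0.857 m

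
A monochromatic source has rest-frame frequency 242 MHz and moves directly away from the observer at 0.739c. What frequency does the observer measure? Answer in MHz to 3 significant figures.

Relativistic Doppler: f_obs = f_src √((1−β)/(1+β))
= 242 × √(0.26100/1.7390) = 242 × 0.38741 = 93.8 MHz

f_obs ≈ 93.8 MHz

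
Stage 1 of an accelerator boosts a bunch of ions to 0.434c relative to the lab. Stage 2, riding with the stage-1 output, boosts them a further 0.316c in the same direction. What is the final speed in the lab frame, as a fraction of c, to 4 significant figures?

Compose boost 2: (0.316 + 0.434)/(1 + 0.316×0.434) = 0.7500/1.13714 = 0.6595

u ≈ 0.6595c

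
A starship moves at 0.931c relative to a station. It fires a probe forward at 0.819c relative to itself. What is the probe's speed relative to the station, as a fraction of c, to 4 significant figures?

Relativistic velocity addition: u = (u' + v)/(1 + u'v/c²)
= (0.819 + 0.931)/(1 + 0.819×0.931) = 1.750/1.76249 = 0.9929

u ≈ 0.9929c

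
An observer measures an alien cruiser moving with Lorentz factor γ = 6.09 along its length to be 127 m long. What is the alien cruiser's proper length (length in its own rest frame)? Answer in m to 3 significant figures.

L₀ ≈ 773 m

γ = 6.09 (given)
L₀ = γL = 6.09 × 127 = 773 m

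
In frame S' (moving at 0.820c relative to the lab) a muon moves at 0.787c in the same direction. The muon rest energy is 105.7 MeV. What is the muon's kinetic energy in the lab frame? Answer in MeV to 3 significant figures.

K ≈ 387 MeV

u_lab = (0.787 + 0.820)/(1 + 0.787×0.820) = 0.976698
γ = 1/√(1 − 0.976698²) = 4.6594
K = (γ − 1)m₀c² = (4.6594 − 1) × 105.7 = 3.6594 × 105.7 = 387 MeV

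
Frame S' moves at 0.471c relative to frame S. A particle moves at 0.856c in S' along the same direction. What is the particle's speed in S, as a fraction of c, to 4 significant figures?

Relativistic velocity addition: u = (u' + v)/(1 + u'v/c²)
= (0.856 + 0.471)/(1 + 0.856×0.471) = 1.327/1.40318 = 0.9457

u ≈ 0.9457c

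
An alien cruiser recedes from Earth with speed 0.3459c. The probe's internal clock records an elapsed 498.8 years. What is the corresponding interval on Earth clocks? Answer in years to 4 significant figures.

γ = 1/√(1 − 0.3459²) = 1.06579
Time dilation: Δt = γτ₀ = 1.06579 × 498.8 years = 531.6 years

Δt ≈ 531.6 years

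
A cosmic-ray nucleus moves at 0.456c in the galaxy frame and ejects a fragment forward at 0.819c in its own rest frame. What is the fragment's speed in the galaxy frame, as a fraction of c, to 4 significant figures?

u ≈ 0.9283c

Compose boost 2: (0.819 + 0.456)/(1 + 0.819×0.456) = 1.275/1.37346 = 0.9283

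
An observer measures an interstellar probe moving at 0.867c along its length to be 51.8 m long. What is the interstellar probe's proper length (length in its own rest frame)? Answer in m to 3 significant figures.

γ = 1/√(1 − 0.867²) = 2.0068
L₀ = γL = 2.0068 × 51.8 = 104 m

L₀ ≈ 104 m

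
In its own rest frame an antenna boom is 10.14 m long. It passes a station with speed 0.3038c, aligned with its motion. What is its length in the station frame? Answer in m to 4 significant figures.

γ = 1/√(1 − 0.3038²) = 1.04961
Length contraction: L = L₀/γ = 10.14/1.04961 = 9.661 m

L ≈ 9.661 m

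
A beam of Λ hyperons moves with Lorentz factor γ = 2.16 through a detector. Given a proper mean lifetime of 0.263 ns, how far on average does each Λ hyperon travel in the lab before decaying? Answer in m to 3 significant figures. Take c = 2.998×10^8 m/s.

d ≈ 0.151 m

β = √(1 − 1/γ²) = √(1 − 1/2.16²) = 0.88638
Dilated lifetime: Δt = γτ₀ = 2.16 × 0.263 ns = 0.56808 ns
d = vΔt = 0.88638c × 0.56808 ns = 2.6574×10^8 m/s × 5.6808×10^-10 s = 0.151 m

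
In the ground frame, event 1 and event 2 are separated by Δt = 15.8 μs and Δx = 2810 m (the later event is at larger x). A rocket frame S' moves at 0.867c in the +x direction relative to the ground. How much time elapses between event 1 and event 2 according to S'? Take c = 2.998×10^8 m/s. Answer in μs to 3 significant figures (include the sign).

Δt' ≈ 15.4 μs

γ = 1/√(1 − 0.867²) = 2.0068
Δt' = γ(Δt − vΔx/c²) = 2.0068 × (15.8 μs − 0.867×2810 m / (2.998×10^8 m/s))
= 2.0068 × (7.6737 μs) = 15.4 μs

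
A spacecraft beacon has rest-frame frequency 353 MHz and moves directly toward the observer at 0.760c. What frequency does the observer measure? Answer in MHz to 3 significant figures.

f_obs ≈ 956 MHz

Relativistic Doppler: f_obs = f_src √((1+β)/(1−β))
= 353 × √(1.7600/0.24000) = 353 × 2.7080 = 956 MHz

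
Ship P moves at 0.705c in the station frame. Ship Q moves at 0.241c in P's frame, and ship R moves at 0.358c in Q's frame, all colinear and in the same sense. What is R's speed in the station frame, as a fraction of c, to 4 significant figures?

Compose boost 2: (0.241 + 0.705)/(1 + 0.241×0.705) = 0.9460/1.16990 = 0.808613
Compose boost 3: (0.358 + 0.808613)/(1 + 0.358×0.808613) = 1.16661/1.28948 = 0.9047

u ≈ 0.9047c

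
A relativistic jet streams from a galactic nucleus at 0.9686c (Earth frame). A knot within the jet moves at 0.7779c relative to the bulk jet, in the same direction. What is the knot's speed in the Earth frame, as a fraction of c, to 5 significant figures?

u ≈ 0.99602c

Relativistic velocity addition: u = (u' + v)/(1 + u'v/c²)
= (0.7779 + 0.9686)/(1 + 0.7779×0.9686) = 1.7465/1.753474 = 0.99602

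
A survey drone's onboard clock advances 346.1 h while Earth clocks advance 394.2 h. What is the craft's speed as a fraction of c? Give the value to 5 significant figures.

β ≈ 0.47870

γ = Δt/τ₀ = 394.2/346.1 = 1.138977
β = √(1 − 1/γ²) = √(1 − 1/1.138977²) = 0.47870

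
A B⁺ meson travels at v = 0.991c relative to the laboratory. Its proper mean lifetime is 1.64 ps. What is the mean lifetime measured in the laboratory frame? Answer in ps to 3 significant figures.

γ = 1/√(1 − 0.991²) = 7.4704
Time dilation: Δt = γτ₀ = 7.4704 × 1.64 ps = 12.3 ps

Δt ≈ 12.3 ps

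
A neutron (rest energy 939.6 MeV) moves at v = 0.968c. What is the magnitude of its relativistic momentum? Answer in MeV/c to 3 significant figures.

p ≈ 3620 MeV/c

γ = 1/√(1 − 0.968²) = 3.9849
p = γβm₀c = 3.9849 × 0.968 × 939.6 MeV/c = 3620 MeV/c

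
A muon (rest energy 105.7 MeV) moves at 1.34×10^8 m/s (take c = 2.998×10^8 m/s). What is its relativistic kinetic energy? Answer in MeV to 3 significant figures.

β = v/c = 1.34×10^8 / 2.998×10^8 = 0.44696
γ = 1/√(1 − 0.44696²) = 1.1179
K = (γ − 1)m₀c² = (1.1179 − 1) × 105.7 MeV = 0.11788 × 105.7 MeV = 12.5 MeV

K ≈ 12.5 MeV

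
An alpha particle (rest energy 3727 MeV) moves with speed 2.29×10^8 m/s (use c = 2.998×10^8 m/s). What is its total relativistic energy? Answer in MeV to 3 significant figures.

β = v/c = 2.29×10^8 / 2.998×10^8 = 0.76384
γ = 1/√(1 − 0.76384²) = 1.5494
E = γm₀c² = 1.5494 × 3727 MeV = 5770 MeV

E ≈ 5770 MeV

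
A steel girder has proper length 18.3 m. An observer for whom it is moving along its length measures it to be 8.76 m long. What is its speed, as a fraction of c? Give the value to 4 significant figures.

γ = L₀/L = 18.3/8.76 = 2.08904
β = √(1 − 1/γ²) = 0.8780

β ≈ 0.8780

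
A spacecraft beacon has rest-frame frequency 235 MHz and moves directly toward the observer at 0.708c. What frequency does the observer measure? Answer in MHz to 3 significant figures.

Relativistic Doppler: f_obs = f_src √((1+β)/(1−β))
= 235 × √(1.7080/0.29200) = 235 × 2.4185 = 568 MHz

f_obs ≈ 568 MHz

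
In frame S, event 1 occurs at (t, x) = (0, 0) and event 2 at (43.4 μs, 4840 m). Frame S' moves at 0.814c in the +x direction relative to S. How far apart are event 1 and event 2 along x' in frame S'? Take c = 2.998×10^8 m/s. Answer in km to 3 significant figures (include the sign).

γ = 1/√(1 − 0.814²) = 1.7216
Δx' = γ(Δx − vΔt) = 1.7216 × (4840 m − 0.814×(2.998×10^8 m/s)×43.4×10^-6 s)
= 1.7216 × (-5751.2 m) = -9.90 km

Δx' ≈ -9.90 km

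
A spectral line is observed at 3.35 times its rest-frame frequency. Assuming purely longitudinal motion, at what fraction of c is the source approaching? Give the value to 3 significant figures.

f_obs/f_src = √((1+β)/(1−β)) = 3.35  ⇒  (1+β)/(1−β) = 11.223
β = |1 − D²|/(1 + D²) = |1 − 11.223|/(1 + 11.223) = 0.836

β ≈ 0.836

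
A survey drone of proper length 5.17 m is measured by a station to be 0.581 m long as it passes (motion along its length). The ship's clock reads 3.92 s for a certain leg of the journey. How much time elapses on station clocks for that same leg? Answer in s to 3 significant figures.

Δt ≈ 34.9 s

Length contraction ⇒ γ = L₀/L = 5.17/0.581 = 8.8985
Time dilation: Δt = γτ₀ = 8.8985 × 3.92 s = 34.9 s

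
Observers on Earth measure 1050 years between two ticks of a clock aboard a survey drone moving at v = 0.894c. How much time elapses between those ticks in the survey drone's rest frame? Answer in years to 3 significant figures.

τ₀ ≈ 470 years

γ = 1/√(1 − 0.894²) = 2.2318
Proper time: τ₀ = Δt/γ = 1050/2.2318 = 470 years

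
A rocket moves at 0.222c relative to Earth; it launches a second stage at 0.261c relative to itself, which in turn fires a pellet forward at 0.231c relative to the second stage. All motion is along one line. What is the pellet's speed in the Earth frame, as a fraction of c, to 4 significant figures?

u ≈ 0.6220c

Compose boost 2: (0.261 + 0.222)/(1 + 0.261×0.222) = 0.4830/1.05794 = 0.456547
Compose boost 3: (0.231 + 0.456547)/(1 + 0.231×0.456547) = 0.687547/1.10546 = 0.6220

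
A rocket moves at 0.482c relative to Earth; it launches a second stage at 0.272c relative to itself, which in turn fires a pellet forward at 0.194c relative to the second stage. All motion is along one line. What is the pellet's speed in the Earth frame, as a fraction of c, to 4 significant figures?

u ≈ 0.7621c

Compose boost 2: (0.272 + 0.482)/(1 + 0.272×0.482) = 0.7540/1.13110 = 0.666605
Compose boost 3: (0.194 + 0.666605)/(1 + 0.194×0.666605) = 0.860605/1.12932 = 0.7621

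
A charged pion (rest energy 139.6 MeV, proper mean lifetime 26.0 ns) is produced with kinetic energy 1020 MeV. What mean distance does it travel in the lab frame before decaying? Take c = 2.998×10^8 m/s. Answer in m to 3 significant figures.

d ≈ 64.3 m

γ = 1 + K/(m₀c²) = 1 + 1020/139.6 = 8.3066
β = √(1 − 1/γ²) = 0.99273
Dilated lifetime: γτ₀ = 8.3066 × 26.0 ns = 215.97 ns
d = βc·γτ₀ = 0.99273 × (2.998×10^8 m/s) × 2.1597×10^-7 s = 64.3 m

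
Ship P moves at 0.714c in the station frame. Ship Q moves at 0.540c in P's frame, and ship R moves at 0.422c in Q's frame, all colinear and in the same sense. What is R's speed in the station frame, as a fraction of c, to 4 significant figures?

u ≈ 0.9603c

Compose boost 2: (0.540 + 0.714)/(1 + 0.540×0.714) = 1.254/1.38556 = 0.905049
Compose boost 3: (0.422 + 0.905049)/(1 + 0.422×0.905049) = 1.32705/1.38193 = 0.9603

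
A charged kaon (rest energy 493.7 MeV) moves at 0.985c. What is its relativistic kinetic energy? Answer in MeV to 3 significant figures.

γ = 1/√(1 − 0.985²) = 5.7953
K = (γ − 1)m₀c² = (5.7953 − 1) × 493.7 MeV = 4.7953 × 493.7 MeV = 2370 MeV

K ≈ 2370 MeV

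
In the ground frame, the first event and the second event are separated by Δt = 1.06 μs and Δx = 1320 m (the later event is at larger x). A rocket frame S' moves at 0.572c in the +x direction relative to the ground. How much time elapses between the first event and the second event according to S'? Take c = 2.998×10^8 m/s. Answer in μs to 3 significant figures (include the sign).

Δt' ≈ -1.78 μs

γ = 1/√(1 − 0.572²) = 1.2191
Δt' = γ(Δt − vΔx/c²) = 1.2191 × (1.06 μs − 0.572×1320 m / (2.998×10^8 m/s))
= 1.2191 × (-1.4585 μs) = -1.78 μs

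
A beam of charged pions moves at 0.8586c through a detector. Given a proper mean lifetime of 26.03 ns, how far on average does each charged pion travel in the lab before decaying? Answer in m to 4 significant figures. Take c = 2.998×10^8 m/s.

γ = 1/√(1 − 0.8586²) = 1.95066
Dilated lifetime: Δt = γτ₀ = 1.95066 × 26.03 ns = 50.7758 ns
d = vΔt = 0.8586c × 50.7758 ns = 2.57408×10^8 m/s × 5.07758×10^-8 s = 13.07 m

d ≈ 13.07 m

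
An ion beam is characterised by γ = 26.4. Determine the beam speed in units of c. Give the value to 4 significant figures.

β = √(1 − 1/γ²) = √(1 − 1/26.4²) = √(0.998565) = 0.9993

β ≈ 0.9993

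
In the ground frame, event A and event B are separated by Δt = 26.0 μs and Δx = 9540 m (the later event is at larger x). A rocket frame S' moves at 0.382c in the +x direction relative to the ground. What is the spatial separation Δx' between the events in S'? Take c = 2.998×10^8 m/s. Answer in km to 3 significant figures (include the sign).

γ = 1/√(1 − 0.382²) = 1.0821
Δx' = γ(Δx − vΔt) = 1.0821 × (9540 m − 0.382×(2.998×10^8 m/s)×26.0×10^-6 s)
= 1.0821 × (6562.4 m) = 7.10 km

Δx' ≈ 7.10 km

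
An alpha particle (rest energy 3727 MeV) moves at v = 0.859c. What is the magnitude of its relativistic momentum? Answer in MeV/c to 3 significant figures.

p ≈ 6250 MeV/c

γ = 1/√(1 − 0.859²) = 1.9532
p = γβm₀c = 1.9532 × 0.859 × 3727 MeV/c = 6250 MeV/c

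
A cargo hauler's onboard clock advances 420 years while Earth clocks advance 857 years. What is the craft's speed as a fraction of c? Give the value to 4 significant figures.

β ≈ 0.8717

γ = Δt/τ₀ = 857/420 = 2.04048
β = √(1 − 1/γ²) = √(1 − 1/2.04048²) = 0.8717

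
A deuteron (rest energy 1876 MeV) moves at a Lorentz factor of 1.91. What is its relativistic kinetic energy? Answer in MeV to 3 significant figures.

γ = 1.91 (given)
K = (γ − 1)m₀c² = (1.91 − 1) × 1876 MeV = 0.91000 × 1876 MeV = 1710 MeV

K ≈ 1710 MeV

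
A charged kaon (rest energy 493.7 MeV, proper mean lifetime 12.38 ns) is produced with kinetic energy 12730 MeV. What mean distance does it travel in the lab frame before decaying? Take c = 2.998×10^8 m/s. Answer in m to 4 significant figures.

γ = 1 + K/(m₀c²) = 1 + 12730/493.7 = 26.7849
β = √(1 − 1/γ²) = 0.999303
Dilated lifetime: γτ₀ = 26.7849 × 12.38 ns = 331.597 ns
d = βc·γτ₀ = 0.999303 × (2.998×10^8 m/s) × 3.31597×10^-7 s = 99.34 m

d ≈ 99.34 m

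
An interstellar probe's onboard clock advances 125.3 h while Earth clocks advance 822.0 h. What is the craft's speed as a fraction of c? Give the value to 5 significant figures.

γ = Δt/τ₀ = 822.0/125.3 = 6.560255
β = √(1 − 1/γ²) = √(1 − 1/6.560255²) = 0.98831

β ≈ 0.98831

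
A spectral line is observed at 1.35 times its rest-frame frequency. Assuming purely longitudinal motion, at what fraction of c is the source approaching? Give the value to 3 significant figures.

β ≈ 0.291

f_obs/f_src = √((1+β)/(1−β)) = 1.35  ⇒  (1+β)/(1−β) = 1.8225
β = |1 − D²|/(1 + D²) = |1 − 1.8225|/(1 + 1.8225) = 0.291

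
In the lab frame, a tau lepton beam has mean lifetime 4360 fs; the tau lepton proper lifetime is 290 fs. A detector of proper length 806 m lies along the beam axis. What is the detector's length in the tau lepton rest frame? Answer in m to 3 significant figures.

L ≈ 53.6 m

Time dilation ⇒ γ = Δt/τ₀ = 4360/290 = 15.034
Length contraction: L = L₀/γ = 806/15.034 = 53.6 m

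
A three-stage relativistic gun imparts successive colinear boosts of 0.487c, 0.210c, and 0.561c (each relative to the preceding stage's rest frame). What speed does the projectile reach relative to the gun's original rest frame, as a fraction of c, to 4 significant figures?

Compose boost 2: (0.210 + 0.487)/(1 + 0.210×0.487) = 0.6970/1.10227 = 0.632331
Compose boost 3: (0.561 + 0.632331)/(1 + 0.561×0.632331) = 1.19333/1.35474 = 0.8809

u ≈ 0.8809c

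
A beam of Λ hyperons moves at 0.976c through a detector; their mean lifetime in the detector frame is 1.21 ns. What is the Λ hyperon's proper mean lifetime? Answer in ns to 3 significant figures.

γ = 1/√(1 − 0.976²) = 4.5920
Proper time: τ₀ = Δt/γ = 1.21/4.5920 = 0.264 ns

τ₀ ≈ 0.264 ns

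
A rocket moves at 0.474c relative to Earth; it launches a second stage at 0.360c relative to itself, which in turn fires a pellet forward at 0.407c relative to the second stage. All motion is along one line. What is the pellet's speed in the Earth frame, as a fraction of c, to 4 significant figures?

u ≈ 0.8678c

Compose boost 2: (0.360 + 0.474)/(1 + 0.360×0.474) = 0.8340/1.17064 = 0.712431
Compose boost 3: (0.407 + 0.712431)/(1 + 0.407×0.712431) = 1.11943/1.28996 = 0.8678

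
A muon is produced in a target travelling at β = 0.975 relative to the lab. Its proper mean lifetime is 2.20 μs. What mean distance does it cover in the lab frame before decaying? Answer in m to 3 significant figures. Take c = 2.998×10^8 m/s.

d ≈ 2890 m

γ = 1/√(1 − 0.975²) = 4.5004
Dilated lifetime: Δt = γτ₀ = 4.5004 × 2.20 μs = 9.9008 μs
d = vΔt = 0.975c × 9.9008 μs = 2.9230×10^8 m/s × 9.9008×10^-6 s = 2890 m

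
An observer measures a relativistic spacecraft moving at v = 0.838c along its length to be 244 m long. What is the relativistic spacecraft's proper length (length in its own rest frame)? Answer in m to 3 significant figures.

L₀ ≈ 447 m

γ = 1/√(1 − 0.838²) = 1.8326
L₀ = γL = 1.8326 × 244 = 447 m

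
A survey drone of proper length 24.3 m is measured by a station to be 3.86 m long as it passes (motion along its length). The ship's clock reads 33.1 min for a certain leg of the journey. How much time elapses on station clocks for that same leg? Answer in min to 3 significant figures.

Δt ≈ 208 min

Length contraction ⇒ γ = L₀/L = 24.3/3.86 = 6.2953
Time dilation: Δt = γτ₀ = 6.2953 × 33.1 min = 208 min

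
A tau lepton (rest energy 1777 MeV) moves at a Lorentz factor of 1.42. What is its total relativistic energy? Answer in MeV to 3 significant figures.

E ≈ 2520 MeV

γ = 1.42 (given)
E = γm₀c² = 1.42 × 1777 MeV = 2520 MeV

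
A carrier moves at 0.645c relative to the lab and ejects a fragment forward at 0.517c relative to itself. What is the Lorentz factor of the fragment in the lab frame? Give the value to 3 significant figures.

u_lab = (0.517 + 0.645)/(1 + 0.517×0.645) = 1.162/1.33346 = 0.871414
γ = 1/√(1 − 0.871414²) = 2.04

γ ≈ 2.04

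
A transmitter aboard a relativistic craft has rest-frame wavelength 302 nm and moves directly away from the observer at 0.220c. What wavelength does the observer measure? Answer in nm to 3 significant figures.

λ_obs ≈ 378 nm

Relativistic Doppler: λ_obs = λ_src √((1+β)/(1−β))
= 302 × √(1.2200/0.78000) = 302 × 1.2506 = 378 nm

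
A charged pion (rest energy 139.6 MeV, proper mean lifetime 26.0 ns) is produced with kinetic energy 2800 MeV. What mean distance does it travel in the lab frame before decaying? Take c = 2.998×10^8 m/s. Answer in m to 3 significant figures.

d ≈ 164 m

γ = 1 + K/(m₀c²) = 1 + 2800/139.6 = 21.057
β = √(1 − 1/γ²) = 0.99887
Dilated lifetime: γτ₀ = 21.057 × 26.0 ns = 547.49 ns
d = βc·γτ₀ = 0.99887 × (2.998×10^8 m/s) × 5.4749×10^-7 s = 164 m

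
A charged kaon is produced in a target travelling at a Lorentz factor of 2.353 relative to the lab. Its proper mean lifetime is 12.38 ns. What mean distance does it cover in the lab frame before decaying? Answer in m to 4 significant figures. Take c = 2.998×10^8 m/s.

d ≈ 7.905 m

β = √(1 − 1/γ²) = √(1 − 1/2.353²) = 0.905198
Dilated lifetime: Δt = γτ₀ = 2.353 × 12.38 ns = 29.1301 ns
d = vΔt = 0.905198c × 29.1301 ns = 2.71378×10^8 m/s × 2.91301×10^-8 s = 7.905 m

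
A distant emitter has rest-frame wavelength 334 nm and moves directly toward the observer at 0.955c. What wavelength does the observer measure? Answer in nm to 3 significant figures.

λ_obs ≈ 50.7 nm

Relativistic Doppler: λ_obs = λ_src √((1−β)/(1+β))
= 334 × √(0.045000/1.9550) = 334 × 0.15172 = 50.7 nm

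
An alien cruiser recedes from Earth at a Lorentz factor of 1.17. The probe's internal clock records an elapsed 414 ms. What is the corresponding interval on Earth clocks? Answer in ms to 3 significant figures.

γ = 1.17 (given)
Time dilation: Δt = γτ₀ = 1.17 × 414 ms = 484 ms

Δt ≈ 484 ms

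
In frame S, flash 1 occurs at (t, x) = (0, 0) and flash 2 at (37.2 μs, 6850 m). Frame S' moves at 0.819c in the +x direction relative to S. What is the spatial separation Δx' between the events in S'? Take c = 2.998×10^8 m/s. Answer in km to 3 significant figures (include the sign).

γ = 1/√(1 − 0.819²) = 1.7428
Δx' = γ(Δx − vΔt) = 1.7428 × (6850 m − 0.819×(2.998×10^8 m/s)×37.2×10^-6 s)
= 1.7428 × (-2283.9 m) = -3.98 km

Δx' ≈ -3.98 km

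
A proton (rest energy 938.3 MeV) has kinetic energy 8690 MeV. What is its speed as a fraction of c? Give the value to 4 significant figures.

γ = 1 + K/(m₀c²) = 1 + 8690/938.3 = 10.2614
β = √(1 − 1/γ²) = 0.9952

β ≈ 0.9952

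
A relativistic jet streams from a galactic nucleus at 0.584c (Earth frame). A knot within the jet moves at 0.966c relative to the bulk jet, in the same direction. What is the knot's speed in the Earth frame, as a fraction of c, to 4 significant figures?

Relativistic velocity addition: u = (u' + v)/(1 + u'v/c²)
= (0.966 + 0.584)/(1 + 0.966×0.584) = 1.550/1.56414 = 0.9910

u ≈ 0.9910c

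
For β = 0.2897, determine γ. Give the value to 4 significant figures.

γ = 1/√(1 − β²) = 1/√(1 − 0.2897²) = 1/√(0.916074) = 1.045

γ ≈ 1.045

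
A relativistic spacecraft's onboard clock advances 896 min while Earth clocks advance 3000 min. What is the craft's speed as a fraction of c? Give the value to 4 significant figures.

β ≈ 0.9544

γ = Δt/τ₀ = 3000/896 = 3.34821
β = √(1 − 1/γ²) = √(1 − 1/3.34821²) = 0.9544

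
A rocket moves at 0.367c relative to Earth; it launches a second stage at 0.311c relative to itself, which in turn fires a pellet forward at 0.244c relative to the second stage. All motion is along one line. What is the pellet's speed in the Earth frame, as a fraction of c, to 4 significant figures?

u ≈ 0.7423c

Compose boost 2: (0.311 + 0.367)/(1 + 0.311×0.367) = 0.6780/1.11414 = 0.608543
Compose boost 3: (0.244 + 0.608543)/(1 + 0.244×0.608543) = 0.852543/1.14848 = 0.7423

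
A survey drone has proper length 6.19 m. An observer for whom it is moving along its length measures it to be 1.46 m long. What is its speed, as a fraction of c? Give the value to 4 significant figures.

β ≈ 0.9718

γ = L₀/L = 6.19/1.46 = 4.23973
β = √(1 − 1/γ²) = 0.9718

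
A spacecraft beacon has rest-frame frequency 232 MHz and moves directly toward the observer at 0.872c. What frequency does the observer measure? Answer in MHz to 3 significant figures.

Relativistic Doppler: f_obs = f_src √((1+β)/(1−β))
= 232 × √(1.8720/0.12800) = 232 × 3.8243 = 887 MHz

f_obs ≈ 887 MHz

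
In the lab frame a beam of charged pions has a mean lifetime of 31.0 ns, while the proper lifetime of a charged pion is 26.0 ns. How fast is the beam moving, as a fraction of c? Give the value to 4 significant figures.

β ≈ 0.5446

γ = Δt/τ₀ = 31.0/26.0 = 1.19231
β = √(1 − 1/γ²) = √(1 − 1/1.19231²) = 0.5446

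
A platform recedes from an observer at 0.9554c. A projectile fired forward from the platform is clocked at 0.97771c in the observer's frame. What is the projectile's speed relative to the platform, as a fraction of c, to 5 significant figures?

Inverse velocity addition: u' = (u − v)/(1 − uv/c²)
= (0.97771 − 0.9554)/(1 − 0.97771×0.9554) = 0.022310/0.06589587 = 0.33856

u' ≈ 0.33856c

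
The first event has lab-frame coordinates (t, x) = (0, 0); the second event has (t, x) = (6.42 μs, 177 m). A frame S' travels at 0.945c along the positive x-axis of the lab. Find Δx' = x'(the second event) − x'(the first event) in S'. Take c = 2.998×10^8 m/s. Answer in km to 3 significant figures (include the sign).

γ = 1/√(1 − 0.945²) = 3.0574
Δx' = γ(Δx − vΔt) = 3.0574 × (177 m − 0.945×(2.998×10^8 m/s)×6.42×10^-6 s)
= 3.0574 × (-1641.9 m) = -5.02 km

Δx' ≈ -5.02 km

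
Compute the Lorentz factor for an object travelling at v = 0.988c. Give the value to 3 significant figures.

γ ≈ 6.47

γ = 1/√(1 − β²) = 1/√(1 − 0.988²) = 1/√(0.023856) = 6.47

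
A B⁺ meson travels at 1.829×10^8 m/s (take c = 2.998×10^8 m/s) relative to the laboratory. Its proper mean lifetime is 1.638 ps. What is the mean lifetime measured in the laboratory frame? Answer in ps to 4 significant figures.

β = v/c = 1.829×10^8 / 2.998×10^8 = 0.610073
γ = 1/√(1 − 0.610073²) = 1.26208
Time dilation: Δt = γτ₀ = 1.26208 × 1.638 ps = 2.067 ps

Δt ≈ 2.067 ps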